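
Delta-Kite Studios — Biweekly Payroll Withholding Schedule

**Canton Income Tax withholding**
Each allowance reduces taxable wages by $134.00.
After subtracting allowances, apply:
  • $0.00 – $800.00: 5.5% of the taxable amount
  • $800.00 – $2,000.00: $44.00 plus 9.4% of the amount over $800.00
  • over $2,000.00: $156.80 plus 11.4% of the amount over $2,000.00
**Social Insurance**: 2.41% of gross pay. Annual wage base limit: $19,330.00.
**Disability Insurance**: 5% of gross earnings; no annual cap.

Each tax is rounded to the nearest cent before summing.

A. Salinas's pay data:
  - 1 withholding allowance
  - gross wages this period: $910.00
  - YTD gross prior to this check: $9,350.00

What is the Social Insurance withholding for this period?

$21.93

Social Insurance: 2.41% × $910.00 = $21.93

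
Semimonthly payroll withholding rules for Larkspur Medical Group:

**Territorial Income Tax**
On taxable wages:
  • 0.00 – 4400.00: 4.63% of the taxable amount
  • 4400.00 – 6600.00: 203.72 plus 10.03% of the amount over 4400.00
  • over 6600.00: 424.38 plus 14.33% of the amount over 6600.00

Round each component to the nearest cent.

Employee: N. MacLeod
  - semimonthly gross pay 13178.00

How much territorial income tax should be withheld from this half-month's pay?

1367.01

Territorial Income Tax: taxable = 13178.00
  424.38 + 14.33% × (13178.00 − 6600.00) = 424.38 + 14.33% × 6578.00 = 1367.01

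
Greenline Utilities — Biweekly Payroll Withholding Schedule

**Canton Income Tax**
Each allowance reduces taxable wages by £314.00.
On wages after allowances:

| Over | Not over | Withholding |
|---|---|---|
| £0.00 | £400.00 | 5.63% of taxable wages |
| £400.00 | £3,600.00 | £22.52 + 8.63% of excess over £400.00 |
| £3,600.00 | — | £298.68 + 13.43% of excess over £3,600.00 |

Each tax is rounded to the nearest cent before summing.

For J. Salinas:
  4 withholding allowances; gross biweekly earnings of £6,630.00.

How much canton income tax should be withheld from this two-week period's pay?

Canton Income Tax: taxable = £6,630.00 − 4×£314.00 = £5,374.00
  £298.68 + 13.43% × (£5,374.00 − £3,600.00) = £298.68 + 13.43% × £1,774.00 = £536.93

£536.93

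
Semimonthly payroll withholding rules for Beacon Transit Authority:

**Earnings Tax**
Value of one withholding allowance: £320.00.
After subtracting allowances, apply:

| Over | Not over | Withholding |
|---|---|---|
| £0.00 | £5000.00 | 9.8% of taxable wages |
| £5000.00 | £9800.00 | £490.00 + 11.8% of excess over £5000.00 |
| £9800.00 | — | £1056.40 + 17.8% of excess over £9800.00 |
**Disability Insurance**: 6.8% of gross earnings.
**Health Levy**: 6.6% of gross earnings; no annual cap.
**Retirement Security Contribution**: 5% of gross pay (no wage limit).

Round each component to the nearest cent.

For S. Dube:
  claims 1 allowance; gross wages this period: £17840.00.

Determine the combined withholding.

£5713.12

Earnings Tax: taxable = £17840.00 − 1×£320.00 = £17520.00
  £1056.40 + 17.8% × (£17520.00 − £9800.00) = £1056.40 + 17.8% × £7720.00 = £2430.56
Disability Insurance: 6.8% × £17840.00 = £1213.12
Health Levy: 6.6% × £17840.00 = £1177.44
Retirement Security Contribution: 5% × £17840.00 = £892.00
Total: £2430.56 + £1213.12 + £1177.44 + £892.00 = £5713.12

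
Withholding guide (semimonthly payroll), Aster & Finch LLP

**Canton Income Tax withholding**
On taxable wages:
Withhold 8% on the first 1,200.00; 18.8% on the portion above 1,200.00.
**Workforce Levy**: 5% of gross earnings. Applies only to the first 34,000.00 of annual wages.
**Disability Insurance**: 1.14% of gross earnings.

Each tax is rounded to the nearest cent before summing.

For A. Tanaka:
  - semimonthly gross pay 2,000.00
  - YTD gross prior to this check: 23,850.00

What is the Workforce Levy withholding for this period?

Workforce Levy: 5% × 2,000.00 = 100.00

100.00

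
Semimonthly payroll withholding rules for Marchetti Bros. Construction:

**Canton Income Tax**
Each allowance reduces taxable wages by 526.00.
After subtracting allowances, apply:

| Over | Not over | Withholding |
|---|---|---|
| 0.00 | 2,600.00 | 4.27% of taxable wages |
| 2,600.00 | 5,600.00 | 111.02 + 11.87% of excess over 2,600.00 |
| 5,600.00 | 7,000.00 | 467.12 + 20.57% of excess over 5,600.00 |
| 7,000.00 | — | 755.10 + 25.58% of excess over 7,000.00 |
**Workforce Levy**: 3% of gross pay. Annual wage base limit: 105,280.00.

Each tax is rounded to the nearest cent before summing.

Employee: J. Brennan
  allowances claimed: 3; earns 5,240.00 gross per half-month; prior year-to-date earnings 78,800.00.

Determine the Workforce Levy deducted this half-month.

157.20

Workforce Levy: 3% × 5,240.00 = 157.20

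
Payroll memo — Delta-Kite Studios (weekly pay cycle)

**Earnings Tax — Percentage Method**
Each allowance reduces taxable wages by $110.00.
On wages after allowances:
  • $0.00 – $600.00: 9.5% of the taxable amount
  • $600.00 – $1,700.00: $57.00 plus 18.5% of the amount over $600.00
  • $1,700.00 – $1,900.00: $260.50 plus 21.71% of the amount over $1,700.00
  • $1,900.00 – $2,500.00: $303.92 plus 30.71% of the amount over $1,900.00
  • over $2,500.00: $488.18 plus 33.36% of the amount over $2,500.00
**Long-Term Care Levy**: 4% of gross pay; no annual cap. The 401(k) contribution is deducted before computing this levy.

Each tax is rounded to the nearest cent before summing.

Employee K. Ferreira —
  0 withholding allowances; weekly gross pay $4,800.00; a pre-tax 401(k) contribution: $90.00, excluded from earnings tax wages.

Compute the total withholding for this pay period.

$1,413.84

Earnings Tax: taxable = $4,800.00 − $90.00 = $4,710.00
  $488.18 + 33.36% × ($4,710.00 − $2,500.00) = $488.18 + 33.36% × $2,210.00 = $1,225.44
Long-Term Care Levy: 4% × $4,710.00 = $188.40
Total: $1,225.44 + $188.40 = $1,413.84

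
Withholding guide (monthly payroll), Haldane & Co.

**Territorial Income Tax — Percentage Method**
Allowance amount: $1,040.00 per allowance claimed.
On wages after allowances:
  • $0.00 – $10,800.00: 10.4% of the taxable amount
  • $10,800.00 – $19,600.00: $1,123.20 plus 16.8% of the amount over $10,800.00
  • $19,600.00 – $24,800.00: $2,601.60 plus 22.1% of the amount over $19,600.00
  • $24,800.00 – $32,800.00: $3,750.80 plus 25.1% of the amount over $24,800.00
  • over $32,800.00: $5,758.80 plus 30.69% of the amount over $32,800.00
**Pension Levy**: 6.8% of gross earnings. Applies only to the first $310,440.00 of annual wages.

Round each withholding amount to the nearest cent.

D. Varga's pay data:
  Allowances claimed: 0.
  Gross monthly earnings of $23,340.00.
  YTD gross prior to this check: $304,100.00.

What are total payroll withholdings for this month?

$3,859.26

Territorial Income Tax: taxable = $23,340.00
  $2,601.60 + 22.1% × ($23,340.00 − $19,600.00) = $2,601.60 + 22.1% × $3,740.00 = $3,428.14
Pension Levy: cap $310,440.00 − YTD $304,100.00 = $6,340.00 subject; 6.8% × $6,340.00 = $431.12
Total: $3,428.14 + $431.12 = $3,859.26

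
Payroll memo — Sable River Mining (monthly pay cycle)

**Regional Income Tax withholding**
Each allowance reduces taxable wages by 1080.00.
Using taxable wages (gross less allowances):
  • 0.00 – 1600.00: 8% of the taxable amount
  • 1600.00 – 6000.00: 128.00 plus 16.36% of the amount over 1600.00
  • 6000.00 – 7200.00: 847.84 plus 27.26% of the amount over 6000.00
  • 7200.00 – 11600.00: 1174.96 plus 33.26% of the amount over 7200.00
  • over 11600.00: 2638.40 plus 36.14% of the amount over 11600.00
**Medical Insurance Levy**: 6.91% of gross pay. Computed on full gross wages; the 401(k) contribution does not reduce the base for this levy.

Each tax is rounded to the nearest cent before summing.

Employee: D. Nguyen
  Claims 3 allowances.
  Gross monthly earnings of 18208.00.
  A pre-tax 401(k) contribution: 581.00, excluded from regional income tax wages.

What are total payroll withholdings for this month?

4903.79

Regional Income Tax: taxable = 18208.00 − 581.00 − 3×1080.00 = 14387.00
  2638.40 + 36.14% × (14387.00 − 11600.00) = 2638.40 + 36.14% × 2787.00 = 3645.62
Medical Insurance Levy: 6.91% × 18208.00 = 1258.17
Total: 3645.62 + 1258.17 = 4903.79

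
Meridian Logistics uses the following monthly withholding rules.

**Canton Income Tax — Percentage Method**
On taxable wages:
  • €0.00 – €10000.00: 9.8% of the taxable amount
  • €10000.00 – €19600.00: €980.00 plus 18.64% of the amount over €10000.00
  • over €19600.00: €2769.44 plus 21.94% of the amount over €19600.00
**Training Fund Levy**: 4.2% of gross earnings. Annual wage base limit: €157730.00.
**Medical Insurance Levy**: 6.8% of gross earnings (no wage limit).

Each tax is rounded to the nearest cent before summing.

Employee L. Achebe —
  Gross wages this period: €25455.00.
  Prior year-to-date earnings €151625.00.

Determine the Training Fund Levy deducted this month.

€256.41

Training Fund Levy: cap €157730.00 − YTD €151625.00 = €6105.00 subject; 4.2% × €6105.00 = €256.41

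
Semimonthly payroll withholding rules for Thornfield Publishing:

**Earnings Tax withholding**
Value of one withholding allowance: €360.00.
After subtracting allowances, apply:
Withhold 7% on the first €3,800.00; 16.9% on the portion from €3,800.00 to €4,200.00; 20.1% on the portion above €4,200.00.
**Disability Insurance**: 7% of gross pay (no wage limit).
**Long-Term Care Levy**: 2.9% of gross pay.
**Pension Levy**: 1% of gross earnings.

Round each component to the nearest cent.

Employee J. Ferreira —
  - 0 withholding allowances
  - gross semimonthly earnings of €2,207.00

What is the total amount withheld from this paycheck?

€395.05

Earnings Tax: taxable = €2,207.00
  7% × €2,207.00 = €154.49
Disability Insurance: 7% × €2,207.00 = €154.49
Long-Term Care Levy: 2.9% × €2,207.00 = €64.00
Pension Levy: 1% × €2,207.00 = €22.07
Total: €154.49 + €154.49 + €64.00 + €22.07 = €395.05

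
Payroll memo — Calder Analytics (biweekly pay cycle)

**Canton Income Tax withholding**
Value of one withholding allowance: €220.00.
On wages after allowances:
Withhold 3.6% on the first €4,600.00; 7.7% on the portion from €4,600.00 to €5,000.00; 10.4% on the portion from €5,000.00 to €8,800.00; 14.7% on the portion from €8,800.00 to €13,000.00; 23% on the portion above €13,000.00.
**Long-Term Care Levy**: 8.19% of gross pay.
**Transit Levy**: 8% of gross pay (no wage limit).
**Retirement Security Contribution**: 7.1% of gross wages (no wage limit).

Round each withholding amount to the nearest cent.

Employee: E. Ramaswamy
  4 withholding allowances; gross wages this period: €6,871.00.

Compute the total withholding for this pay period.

Canton Income Tax: taxable = €6,871.00 − 4×€220.00 = €5,991.00
  €196.40 + 10.4% × (€5,991.00 − €5,000.00) = €196.40 + 10.4% × €991.00 = €299.46
Long-Term Care Levy: 8.19% × €6,871.00 = €562.73
Transit Levy: 8% × €6,871.00 = €549.68
Retirement Security Contribution: 7.1% × €6,871.00 = €487.84
Total: €299.46 + €562.73 + €549.68 + €487.84 = €1,899.71

€1,899.71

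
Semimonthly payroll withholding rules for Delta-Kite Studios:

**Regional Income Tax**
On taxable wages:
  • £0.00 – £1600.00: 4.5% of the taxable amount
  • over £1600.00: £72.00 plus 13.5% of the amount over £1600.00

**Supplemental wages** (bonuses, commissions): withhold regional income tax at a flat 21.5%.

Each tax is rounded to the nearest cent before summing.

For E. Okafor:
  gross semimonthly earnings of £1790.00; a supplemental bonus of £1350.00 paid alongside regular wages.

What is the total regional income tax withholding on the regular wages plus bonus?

£387.90

Regional Income Tax: taxable = £1790.00
  £72.00 + 13.5% × (£1790.00 − £1600.00) = £72.00 + 13.5% × £190.00 = £97.65
Supplemental (21.5% flat on bonus): 21.5% × £1350.00 = £290.25
Total regional income tax: £97.65 + £290.25 = £387.90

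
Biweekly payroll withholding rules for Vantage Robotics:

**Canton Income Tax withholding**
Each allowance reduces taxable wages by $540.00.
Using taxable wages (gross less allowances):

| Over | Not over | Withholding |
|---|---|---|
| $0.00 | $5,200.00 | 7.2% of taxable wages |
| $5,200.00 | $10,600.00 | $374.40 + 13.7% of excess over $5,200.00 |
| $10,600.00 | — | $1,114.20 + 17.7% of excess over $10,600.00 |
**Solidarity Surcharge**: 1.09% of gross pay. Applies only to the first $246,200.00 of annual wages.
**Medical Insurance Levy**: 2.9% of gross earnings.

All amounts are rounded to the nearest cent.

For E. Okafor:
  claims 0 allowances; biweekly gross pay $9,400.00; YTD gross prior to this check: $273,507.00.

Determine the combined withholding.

Canton Income Tax: taxable = $9,400.00
  $374.40 + 13.7% × ($9,400.00 − $5,200.00) = $374.40 + 13.7% × $4,200.00 = $949.80
Solidarity Surcharge: YTD $273,507.00 ≥ cap $246,200.00 → $0.00
Medical Insurance Levy: 2.9% × $9,400.00 = $272.60
Total: $949.80 + $0.00 + $272.60 = $1,222.40

$1,222.40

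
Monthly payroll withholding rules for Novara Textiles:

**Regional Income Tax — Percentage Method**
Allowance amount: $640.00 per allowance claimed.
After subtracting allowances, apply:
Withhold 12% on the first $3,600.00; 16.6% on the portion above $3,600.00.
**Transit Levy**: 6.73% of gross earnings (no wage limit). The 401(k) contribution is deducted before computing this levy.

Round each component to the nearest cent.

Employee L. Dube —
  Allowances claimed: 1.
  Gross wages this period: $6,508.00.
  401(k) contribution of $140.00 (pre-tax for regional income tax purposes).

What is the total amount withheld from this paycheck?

$1,213.82

Regional Income Tax: taxable = $6,508.00 − $140.00 − 1×$640.00 = $5,728.00
  $432.00 + 16.6% × ($5,728.00 − $3,600.00) = $432.00 + 16.6% × $2,128.00 = $785.25
Transit Levy: 6.73% × $6,368.00 = $428.57
Total: $785.25 + $428.57 = $1,213.82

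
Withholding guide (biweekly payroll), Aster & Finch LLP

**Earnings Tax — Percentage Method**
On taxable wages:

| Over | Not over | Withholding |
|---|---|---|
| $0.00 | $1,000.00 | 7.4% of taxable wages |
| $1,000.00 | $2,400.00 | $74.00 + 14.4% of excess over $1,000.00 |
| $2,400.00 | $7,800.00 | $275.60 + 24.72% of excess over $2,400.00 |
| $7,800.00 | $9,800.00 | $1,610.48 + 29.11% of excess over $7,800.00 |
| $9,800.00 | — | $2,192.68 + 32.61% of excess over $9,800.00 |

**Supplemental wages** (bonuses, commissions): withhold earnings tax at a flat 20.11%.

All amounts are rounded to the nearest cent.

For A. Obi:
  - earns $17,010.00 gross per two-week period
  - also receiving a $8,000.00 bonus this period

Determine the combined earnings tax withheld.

$6,152.66

Earnings Tax: taxable = $17,010.00
  $2,192.68 + 32.61% × ($17,010.00 − $9,800.00) = $2,192.68 + 32.61% × $7,210.00 = $4,543.86
Supplemental (20.11% flat on bonus): 20.11% × $8,000.00 = $1,608.80
Total earnings tax: $4,543.86 + $1,608.80 = $6,152.66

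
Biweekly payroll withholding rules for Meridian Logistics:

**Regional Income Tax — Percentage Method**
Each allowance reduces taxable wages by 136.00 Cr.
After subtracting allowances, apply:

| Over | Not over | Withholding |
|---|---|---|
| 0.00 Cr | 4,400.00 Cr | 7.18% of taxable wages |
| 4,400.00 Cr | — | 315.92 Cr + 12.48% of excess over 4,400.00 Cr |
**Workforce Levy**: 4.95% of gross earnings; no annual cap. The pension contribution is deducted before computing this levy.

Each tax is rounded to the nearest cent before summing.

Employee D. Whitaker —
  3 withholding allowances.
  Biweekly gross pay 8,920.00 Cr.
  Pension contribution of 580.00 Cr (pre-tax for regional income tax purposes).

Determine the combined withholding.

1,169.54 Cr

Regional Income Tax: taxable = 8,920.00 Cr − 580.00 Cr − 3×136.00 Cr = 7,932.00 Cr
  315.92 Cr + 12.48% × (7,932.00 Cr − 4,400.00 Cr) = 315.92 Cr + 12.48% × 3,532.00 Cr = 756.71 Cr
Workforce Levy: 4.95% × 8,340.00 Cr = 412.83 Cr
Total: 756.71 Cr + 412.83 Cr = 1,169.54 Cr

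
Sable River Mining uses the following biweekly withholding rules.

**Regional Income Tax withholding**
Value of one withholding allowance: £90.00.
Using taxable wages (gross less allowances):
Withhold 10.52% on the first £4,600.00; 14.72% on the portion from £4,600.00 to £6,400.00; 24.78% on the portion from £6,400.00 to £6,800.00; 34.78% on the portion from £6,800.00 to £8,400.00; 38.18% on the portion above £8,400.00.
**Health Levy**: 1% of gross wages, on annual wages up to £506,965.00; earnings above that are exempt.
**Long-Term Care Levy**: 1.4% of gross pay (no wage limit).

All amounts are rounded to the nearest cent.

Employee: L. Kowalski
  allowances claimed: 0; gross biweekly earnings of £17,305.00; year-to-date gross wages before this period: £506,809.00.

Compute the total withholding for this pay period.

£5,048.24

Regional Income Tax: taxable = £17,305.00
  £1,404.48 + 38.18% × (£17,305.00 − £8,400.00) = £1,404.48 + 38.18% × £8,905.00 = £4,804.41
Health Levy: cap £506,965.00 − YTD £506,809.00 = £156.00 subject; 1% × £156.00 = £1.56
Long-Term Care Levy: 1.4% × £17,305.00 = £242.27
Total: £4,804.41 + £1.56 + £242.27 = £5,048.24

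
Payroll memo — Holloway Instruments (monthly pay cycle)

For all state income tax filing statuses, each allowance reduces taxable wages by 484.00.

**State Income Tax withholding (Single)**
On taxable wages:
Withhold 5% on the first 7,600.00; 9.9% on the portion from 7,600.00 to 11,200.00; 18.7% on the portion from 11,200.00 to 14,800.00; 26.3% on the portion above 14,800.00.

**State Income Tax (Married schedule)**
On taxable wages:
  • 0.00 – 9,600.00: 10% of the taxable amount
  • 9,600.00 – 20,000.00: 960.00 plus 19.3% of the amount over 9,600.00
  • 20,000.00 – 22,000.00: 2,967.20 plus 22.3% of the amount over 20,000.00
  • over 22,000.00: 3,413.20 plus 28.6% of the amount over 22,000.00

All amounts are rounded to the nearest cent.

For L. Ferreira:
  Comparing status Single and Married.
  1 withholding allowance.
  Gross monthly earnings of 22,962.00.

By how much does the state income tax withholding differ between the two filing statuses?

121.00

State Income Tax (Single): taxable = 22,962.00 − 1×484.00 = 22,478.00
  1,409.60 + 26.3% × (22,478.00 − 14,800.00) = 1,409.60 + 26.3% × 7,678.00 = 3,428.91
State Income Tax (Married): taxable = 22,962.00 − 1×484.00 = 22,478.00
  3,413.20 + 28.6% × (22,478.00 − 22,000.00) = 3,413.20 + 28.6% × 478.00 = 3,549.91
Difference: |3,428.91 − 3,549.91| = 121.00 (higher under Married)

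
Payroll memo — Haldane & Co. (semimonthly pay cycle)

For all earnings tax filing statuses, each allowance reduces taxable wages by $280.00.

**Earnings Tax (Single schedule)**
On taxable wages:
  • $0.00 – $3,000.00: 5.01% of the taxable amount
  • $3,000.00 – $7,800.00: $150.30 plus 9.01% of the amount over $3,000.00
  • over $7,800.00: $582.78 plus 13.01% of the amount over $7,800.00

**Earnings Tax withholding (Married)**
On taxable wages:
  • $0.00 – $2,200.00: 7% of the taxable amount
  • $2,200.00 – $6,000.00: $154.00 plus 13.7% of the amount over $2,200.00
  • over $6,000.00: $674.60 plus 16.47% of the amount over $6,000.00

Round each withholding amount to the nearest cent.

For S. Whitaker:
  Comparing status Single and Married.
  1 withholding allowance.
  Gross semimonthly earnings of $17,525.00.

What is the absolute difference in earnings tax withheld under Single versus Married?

$715.08

Earnings Tax (Single): taxable = $17,525.00 − 1×$280.00 = $17,245.00
  $582.78 + 13.01% × ($17,245.00 − $7,800.00) = $582.78 + 13.01% × $9,445.00 = $1,811.57
Earnings Tax (Married): taxable = $17,525.00 − 1×$280.00 = $17,245.00
  $674.60 + 16.47% × ($17,245.00 − $6,000.00) = $674.60 + 16.47% × $11,245.00 = $2,526.65
Difference: |$1,811.57 − $2,526.65| = $715.08 (higher under Married)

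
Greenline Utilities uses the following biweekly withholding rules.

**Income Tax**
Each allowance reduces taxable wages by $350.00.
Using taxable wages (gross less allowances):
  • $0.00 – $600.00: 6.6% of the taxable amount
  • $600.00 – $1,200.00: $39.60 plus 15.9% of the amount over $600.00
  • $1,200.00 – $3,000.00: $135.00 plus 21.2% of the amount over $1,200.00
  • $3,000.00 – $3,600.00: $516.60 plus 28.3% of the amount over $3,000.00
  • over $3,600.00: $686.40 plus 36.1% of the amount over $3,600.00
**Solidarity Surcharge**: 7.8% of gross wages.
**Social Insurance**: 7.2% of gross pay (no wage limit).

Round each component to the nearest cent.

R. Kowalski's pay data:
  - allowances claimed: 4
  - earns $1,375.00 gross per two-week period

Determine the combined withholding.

$206.25

Income Tax: taxable = $1,375.00 − 4×$350.00 = $-25.00
  Taxable ≤ 0 → $0.00
Solidarity Surcharge: 7.8% × $1,375.00 = $107.25
Social Insurance: 7.2% × $1,375.00 = $99.00
Total: $0.00 + $107.25 + $99.00 = $206.25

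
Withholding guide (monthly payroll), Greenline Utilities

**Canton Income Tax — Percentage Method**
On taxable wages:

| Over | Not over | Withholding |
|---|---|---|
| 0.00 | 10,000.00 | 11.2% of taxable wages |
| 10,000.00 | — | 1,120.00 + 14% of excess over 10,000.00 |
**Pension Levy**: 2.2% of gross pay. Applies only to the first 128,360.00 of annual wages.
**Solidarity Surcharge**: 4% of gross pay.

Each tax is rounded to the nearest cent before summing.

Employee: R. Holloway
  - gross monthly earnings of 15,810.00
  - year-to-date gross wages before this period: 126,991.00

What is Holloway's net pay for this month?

13,214.08

Canton Income Tax: taxable = 15,810.00
  1,120.00 + 14% × (15,810.00 − 10,000.00) = 1,120.00 + 14% × 5,810.00 = 1,933.40
Pension Levy: cap 128,360.00 − YTD 126,991.00 = 1,369.00 subject; 2.2% × 1,369.00 = 30.12
Solidarity Surcharge: 4% × 15,810.00 = 632.40
Total withheld: 1,933.40 + 30.12 + 632.40 = 2,595.92
Net pay: 15,810.00 − 2,595.92 = 13,214.08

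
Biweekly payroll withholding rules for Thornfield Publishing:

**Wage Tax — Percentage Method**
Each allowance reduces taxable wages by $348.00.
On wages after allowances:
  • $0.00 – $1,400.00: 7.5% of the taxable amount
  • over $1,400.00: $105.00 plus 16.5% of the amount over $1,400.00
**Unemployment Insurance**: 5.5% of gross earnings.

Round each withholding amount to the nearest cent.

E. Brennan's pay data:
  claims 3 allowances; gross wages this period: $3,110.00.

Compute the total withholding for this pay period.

$385.94

Wage Tax: taxable = $3,110.00 − 3×$348.00 = $2,066.00
  $105.00 + 16.5% × ($2,066.00 − $1,400.00) = $105.00 + 16.5% × $666.00 = $214.89
Unemployment Insurance: 5.5% × $3,110.00 = $171.05
Total: $214.89 + $171.05 = $385.94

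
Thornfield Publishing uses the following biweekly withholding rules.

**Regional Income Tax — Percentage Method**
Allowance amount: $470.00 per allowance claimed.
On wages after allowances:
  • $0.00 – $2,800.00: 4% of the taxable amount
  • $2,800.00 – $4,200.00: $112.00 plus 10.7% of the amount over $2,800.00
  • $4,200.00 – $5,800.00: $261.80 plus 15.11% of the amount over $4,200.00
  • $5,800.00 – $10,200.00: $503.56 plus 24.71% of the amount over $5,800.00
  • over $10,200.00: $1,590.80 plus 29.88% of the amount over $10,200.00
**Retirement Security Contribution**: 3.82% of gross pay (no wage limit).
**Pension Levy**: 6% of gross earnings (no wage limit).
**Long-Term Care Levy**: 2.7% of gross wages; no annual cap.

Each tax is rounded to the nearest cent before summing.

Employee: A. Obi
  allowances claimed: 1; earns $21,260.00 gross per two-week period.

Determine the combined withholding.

Regional Income Tax: taxable = $21,260.00 − 1×$470.00 = $20,790.00
  $1,590.80 + 29.88% × ($20,790.00 − $10,200.00) = $1,590.80 + 29.88% × $10,590.00 = $4,755.09
Retirement Security Contribution: 3.82% × $21,260.00 = $812.13
Pension Levy: 6% × $21,260.00 = $1,275.60
Long-Term Care Levy: 2.7% × $21,260.00 = $574.02
Total: $4,755.09 + $812.13 + $1,275.60 + $574.02 = $7,416.84

$7,416.84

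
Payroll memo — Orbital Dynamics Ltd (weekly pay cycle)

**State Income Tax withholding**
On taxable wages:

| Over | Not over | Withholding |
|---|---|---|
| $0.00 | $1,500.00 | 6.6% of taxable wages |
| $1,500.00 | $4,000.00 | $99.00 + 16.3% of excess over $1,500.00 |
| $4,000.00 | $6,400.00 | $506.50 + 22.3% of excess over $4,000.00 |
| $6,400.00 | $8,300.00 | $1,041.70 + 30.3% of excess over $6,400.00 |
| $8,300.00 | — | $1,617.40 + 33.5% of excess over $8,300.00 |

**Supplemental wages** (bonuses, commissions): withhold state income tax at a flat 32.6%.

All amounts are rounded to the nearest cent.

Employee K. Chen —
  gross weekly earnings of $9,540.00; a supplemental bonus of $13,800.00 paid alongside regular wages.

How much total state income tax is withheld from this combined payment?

State Income Tax: taxable = $9,540.00
  $1,617.40 + 33.5% × ($9,540.00 − $8,300.00) = $1,617.40 + 33.5% × $1,240.00 = $2,032.80
Supplemental (32.6% flat on bonus): 32.6% × $13,800.00 = $4,498.80
Total state income tax: $2,032.80 + $4,498.80 = $6,531.60

$6,531.60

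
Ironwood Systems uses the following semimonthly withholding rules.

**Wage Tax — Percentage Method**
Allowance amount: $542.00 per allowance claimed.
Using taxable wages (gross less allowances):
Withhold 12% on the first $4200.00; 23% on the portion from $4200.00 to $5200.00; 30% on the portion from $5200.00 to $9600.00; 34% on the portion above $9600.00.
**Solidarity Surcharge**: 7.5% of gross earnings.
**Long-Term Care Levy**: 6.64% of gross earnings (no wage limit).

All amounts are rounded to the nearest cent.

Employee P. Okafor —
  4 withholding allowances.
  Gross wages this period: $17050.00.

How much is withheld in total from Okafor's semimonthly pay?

$6260.75

Wage Tax: taxable = $17050.00 − 4×$542.00 = $14882.00
  $2054.00 + 34% × ($14882.00 − $9600.00) = $2054.00 + 34% × $5282.00 = $3849.88
Solidarity Surcharge: 7.5% × $17050.00 = $1278.75
Long-Term Care Levy: 6.64% × $17050.00 = $1132.12
Total: $3849.88 + $1278.75 + $1132.12 = $6260.75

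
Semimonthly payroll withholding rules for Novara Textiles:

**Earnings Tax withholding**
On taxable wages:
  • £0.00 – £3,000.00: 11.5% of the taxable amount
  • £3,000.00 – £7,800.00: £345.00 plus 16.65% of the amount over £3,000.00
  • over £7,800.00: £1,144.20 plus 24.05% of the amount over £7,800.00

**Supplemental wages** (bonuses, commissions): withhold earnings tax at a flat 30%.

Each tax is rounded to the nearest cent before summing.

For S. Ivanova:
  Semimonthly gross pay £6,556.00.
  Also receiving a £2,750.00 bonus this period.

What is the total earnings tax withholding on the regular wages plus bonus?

£1,762.07

Earnings Tax: taxable = £6,556.00
  £345.00 + 16.65% × (£6,556.00 − £3,000.00) = £345.00 + 16.65% × £3,556.00 = £937.07
Supplemental (30% flat on bonus): 30% × £2,750.00 = £825.00
Total earnings tax: £937.07 + £825.00 = £1,762.07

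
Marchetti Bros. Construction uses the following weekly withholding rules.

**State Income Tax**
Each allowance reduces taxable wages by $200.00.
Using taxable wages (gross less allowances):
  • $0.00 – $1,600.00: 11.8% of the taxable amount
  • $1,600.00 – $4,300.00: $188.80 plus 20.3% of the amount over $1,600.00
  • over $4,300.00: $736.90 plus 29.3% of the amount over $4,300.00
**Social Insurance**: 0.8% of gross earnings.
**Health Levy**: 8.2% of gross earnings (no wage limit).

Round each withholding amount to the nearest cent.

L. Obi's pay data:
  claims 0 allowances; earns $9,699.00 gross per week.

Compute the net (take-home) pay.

State Income Tax: taxable = $9,699.00
  $736.90 + 29.3% × ($9,699.00 − $4,300.00) = $736.90 + 29.3% × $5,399.00 = $2,318.81
Social Insurance: 0.8% × $9,699.00 = $77.59
Health Levy: 8.2% × $9,699.00 = $795.32
Total withheld: $2,318.81 + $77.59 + $795.32 = $3,191.72
Net pay: $9,699.00 − $3,191.72 = $6,507.28

$6,507.28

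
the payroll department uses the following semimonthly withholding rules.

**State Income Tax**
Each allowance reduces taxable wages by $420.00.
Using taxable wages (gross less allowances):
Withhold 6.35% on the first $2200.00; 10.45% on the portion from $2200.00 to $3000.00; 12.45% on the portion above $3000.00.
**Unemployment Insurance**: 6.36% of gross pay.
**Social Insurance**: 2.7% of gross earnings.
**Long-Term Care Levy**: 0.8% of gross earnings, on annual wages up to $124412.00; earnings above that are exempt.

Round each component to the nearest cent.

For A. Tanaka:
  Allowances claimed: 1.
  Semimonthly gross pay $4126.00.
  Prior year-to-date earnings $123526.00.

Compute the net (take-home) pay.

State Income Tax: taxable = $4126.00 − 1×$420.00 = $3706.00
  $223.30 + 12.45% × ($3706.00 − $3000.00) = $223.30 + 12.45% × $706.00 = $311.20
Unemployment Insurance: 6.36% × $4126.00 = $262.41
Social Insurance: 2.7% × $4126.00 = $111.40
Long-Term Care Levy: cap $124412.00 − YTD $123526.00 = $886.00 subject; 0.8% × $886.00 = $7.09
Total withheld: $311.20 + $262.41 + $111.40 + $7.09 = $692.10
Net pay: $4126.00 − $692.10 = $3433.90

$3433.90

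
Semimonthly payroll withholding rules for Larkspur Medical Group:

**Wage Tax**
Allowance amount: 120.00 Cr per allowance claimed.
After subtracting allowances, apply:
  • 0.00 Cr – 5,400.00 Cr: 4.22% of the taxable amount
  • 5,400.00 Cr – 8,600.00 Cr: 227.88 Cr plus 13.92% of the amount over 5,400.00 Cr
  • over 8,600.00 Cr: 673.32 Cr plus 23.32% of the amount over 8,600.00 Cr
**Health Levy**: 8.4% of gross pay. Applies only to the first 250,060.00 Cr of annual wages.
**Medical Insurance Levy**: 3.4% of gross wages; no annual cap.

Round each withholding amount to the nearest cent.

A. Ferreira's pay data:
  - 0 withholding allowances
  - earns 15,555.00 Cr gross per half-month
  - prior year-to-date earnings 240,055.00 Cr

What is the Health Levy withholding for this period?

Health Levy: cap 250,060.00 Cr − YTD 240,055.00 Cr = 10,005.00 Cr subject; 8.4% × 10,005.00 Cr = 840.42 Cr

840.42 Cr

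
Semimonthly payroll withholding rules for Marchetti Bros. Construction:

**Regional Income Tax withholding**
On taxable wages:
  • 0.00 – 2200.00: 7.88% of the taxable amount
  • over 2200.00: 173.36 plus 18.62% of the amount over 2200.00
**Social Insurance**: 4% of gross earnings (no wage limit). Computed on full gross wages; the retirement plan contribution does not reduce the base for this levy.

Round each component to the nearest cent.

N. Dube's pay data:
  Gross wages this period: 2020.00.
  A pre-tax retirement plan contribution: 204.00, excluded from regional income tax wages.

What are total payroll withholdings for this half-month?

223.90

Regional Income Tax: taxable = 2020.00 − 204.00 = 1816.00
  7.88% × 1816.00 = 143.10
Social Insurance: 4% × 2020.00 = 80.80
Total: 143.10 + 80.80 = 223.90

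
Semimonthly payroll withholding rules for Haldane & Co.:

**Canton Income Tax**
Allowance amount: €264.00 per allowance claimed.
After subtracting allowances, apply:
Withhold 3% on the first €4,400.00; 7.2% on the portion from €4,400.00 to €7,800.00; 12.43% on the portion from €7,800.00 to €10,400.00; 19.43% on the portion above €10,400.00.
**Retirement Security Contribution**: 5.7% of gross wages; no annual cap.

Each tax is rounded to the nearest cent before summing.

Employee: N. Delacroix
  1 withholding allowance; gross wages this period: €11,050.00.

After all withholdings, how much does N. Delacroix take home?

€9,645.17

Canton Income Tax: taxable = €11,050.00 − 1×€264.00 = €10,786.00
  €699.98 + 19.43% × (€10,786.00 − €10,400.00) = €699.98 + 19.43% × €386.00 = €774.98
Retirement Security Contribution: 5.7% × €11,050.00 = €629.85
Total withheld: €774.98 + €629.85 = €1,404.83
Net pay: €11,050.00 − €1,404.83 = €9,645.17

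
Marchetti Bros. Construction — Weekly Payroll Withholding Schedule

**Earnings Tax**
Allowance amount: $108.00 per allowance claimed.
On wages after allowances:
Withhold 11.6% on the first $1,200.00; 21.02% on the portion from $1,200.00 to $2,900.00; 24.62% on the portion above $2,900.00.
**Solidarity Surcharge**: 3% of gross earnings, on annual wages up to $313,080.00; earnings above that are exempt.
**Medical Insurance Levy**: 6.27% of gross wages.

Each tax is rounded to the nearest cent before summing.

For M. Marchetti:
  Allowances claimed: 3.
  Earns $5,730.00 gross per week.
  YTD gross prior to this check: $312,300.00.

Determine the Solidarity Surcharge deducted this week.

Solidarity Surcharge: cap $313,080.00 − YTD $312,300.00 = $780.00 subject; 3% × $780.00 = $23.40

$23.40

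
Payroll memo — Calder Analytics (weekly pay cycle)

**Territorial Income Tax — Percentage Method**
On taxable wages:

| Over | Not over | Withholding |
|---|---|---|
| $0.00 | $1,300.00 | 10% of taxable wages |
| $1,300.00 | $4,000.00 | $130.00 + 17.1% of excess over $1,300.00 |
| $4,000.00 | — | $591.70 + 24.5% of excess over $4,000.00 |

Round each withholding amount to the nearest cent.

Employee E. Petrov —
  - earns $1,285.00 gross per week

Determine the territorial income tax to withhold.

Territorial Income Tax: taxable = $1,285.00
  10% × $1,285.00 = $128.50

$128.50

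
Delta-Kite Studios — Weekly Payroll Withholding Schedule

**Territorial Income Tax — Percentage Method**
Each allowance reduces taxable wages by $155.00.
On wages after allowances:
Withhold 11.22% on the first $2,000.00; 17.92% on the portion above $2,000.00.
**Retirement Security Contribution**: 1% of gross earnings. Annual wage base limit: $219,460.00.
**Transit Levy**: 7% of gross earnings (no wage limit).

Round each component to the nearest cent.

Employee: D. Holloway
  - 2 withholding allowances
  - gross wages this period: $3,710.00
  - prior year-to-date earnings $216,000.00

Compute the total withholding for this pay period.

Territorial Income Tax: taxable = $3,710.00 − 2×$155.00 = $3,400.00
  $224.40 + 17.92% × ($3,400.00 − $2,000.00) = $224.40 + 17.92% × $1,400.00 = $475.28
Retirement Security Contribution: cap $219,460.00 − YTD $216,000.00 = $3,460.00 subject; 1% × $3,460.00 = $34.60
Transit Levy: 7% × $3,710.00 = $259.70
Total: $475.28 + $34.60 + $259.70 = $769.58

$769.58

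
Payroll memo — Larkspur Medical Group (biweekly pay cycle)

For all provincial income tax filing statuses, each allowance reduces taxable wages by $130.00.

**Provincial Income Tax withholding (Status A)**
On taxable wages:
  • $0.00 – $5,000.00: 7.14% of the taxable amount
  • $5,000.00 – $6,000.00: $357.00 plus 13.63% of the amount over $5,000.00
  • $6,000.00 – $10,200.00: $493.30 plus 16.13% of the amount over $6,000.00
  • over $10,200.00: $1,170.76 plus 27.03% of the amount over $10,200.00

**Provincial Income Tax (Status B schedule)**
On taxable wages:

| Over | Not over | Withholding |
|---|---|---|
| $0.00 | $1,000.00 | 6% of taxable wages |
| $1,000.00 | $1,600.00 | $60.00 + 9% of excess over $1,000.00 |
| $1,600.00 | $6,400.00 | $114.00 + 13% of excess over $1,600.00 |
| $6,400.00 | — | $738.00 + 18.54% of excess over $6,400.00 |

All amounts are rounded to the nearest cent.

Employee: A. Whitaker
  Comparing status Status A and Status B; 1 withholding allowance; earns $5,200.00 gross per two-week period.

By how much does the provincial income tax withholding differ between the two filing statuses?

$198.56

Provincial Income Tax (Status A): taxable = $5,200.00 − 1×$130.00 = $5,070.00
  $357.00 + 13.63% × ($5,070.00 − $5,000.00) = $357.00 + 13.63% × $70.00 = $366.54
Provincial Income Tax (Status B): taxable = $5,200.00 − 1×$130.00 = $5,070.00
  $114.00 + 13% × ($5,070.00 − $1,600.00) = $114.00 + 13% × $3,470.00 = $565.10
Difference: |$366.54 − $565.10| = $198.56 (higher under Status B)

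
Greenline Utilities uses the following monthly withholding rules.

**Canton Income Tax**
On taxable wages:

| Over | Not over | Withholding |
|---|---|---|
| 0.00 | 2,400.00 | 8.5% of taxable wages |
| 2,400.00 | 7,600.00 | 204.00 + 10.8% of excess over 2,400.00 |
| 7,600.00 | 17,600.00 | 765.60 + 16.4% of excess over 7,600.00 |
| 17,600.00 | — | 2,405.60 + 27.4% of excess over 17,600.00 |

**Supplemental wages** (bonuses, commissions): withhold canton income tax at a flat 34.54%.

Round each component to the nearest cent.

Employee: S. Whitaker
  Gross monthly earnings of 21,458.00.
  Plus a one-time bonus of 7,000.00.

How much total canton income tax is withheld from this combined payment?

5,880.49

Canton Income Tax: taxable = 21,458.00
  2,405.60 + 27.4% × (21,458.00 − 17,600.00) = 2,405.60 + 27.4% × 3,858.00 = 3,462.69
Supplemental (34.54% flat on bonus): 34.54% × 7,000.00 = 2,417.80
Total canton income tax: 3,462.69 + 2,417.80 = 5,880.49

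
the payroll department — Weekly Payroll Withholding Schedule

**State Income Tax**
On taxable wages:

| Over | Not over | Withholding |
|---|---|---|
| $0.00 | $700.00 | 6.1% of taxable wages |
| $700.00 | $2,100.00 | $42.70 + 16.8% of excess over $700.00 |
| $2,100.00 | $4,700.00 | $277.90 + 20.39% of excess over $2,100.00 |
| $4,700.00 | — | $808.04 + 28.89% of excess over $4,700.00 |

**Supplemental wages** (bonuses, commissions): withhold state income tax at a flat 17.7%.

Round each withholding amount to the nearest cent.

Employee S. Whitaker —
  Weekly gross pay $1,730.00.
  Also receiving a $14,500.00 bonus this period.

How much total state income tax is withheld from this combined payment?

$2,782.24

State Income Tax: taxable = $1,730.00
  $42.70 + 16.8% × ($1,730.00 − $700.00) = $42.70 + 16.8% × $1,030.00 = $215.74
Supplemental (17.7% flat on bonus): 17.7% × $14,500.00 = $2,566.50
Total state income tax: $215.74 + $2,566.50 = $2,782.24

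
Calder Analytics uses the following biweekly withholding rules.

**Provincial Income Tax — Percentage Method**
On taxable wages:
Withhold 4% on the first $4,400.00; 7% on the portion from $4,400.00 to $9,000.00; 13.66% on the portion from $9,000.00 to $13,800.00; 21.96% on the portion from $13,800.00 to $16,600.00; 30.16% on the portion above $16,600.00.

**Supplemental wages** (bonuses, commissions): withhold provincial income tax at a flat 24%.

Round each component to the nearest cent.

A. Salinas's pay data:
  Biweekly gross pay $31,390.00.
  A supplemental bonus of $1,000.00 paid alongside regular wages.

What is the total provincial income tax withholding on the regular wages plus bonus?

$6,469.22

Provincial Income Tax: taxable = $31,390.00
  $1,768.56 + 30.16% × ($31,390.00 − $16,600.00) = $1,768.56 + 30.16% × $14,790.00 = $6,229.22
Supplemental (24% flat on bonus): 24% × $1,000.00 = $240.00
Total provincial income tax: $6,229.22 + $240.00 = $6,469.22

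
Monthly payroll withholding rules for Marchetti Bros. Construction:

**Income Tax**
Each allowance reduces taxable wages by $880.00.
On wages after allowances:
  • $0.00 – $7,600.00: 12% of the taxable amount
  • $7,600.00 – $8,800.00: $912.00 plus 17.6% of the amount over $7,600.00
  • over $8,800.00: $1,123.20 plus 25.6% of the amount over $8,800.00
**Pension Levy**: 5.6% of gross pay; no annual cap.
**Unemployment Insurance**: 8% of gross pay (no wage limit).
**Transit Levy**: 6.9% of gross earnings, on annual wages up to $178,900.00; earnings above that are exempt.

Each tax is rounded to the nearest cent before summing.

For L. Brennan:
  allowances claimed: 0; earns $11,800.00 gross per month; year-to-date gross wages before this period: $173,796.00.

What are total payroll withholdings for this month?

Income Tax: taxable = $11,800.00
  $1,123.20 + 25.6% × ($11,800.00 − $8,800.00) = $1,123.20 + 25.6% × $3,000.00 = $1,891.20
Pension Levy: 5.6% × $11,800.00 = $660.80
Unemployment Insurance: 8% × $11,800.00 = $944.00
Transit Levy: cap $178,900.00 − YTD $173,796.00 = $5,104.00 subject; 6.9% × $5,104.00 = $352.18
Total: $1,891.20 + $660.80 + $944.00 + $352.18 = $3,848.18

$3,848.18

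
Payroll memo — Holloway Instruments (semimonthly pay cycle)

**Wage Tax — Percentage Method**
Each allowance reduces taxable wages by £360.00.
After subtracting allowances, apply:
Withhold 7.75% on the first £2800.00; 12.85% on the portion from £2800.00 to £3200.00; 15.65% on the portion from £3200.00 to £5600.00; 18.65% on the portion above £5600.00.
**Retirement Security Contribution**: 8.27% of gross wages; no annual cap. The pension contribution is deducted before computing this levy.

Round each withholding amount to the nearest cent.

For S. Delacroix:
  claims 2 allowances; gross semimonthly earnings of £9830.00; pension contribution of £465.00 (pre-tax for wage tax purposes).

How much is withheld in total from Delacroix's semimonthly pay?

Wage Tax: taxable = £9830.00 − £465.00 − 2×£360.00 = £8645.00
  £644.00 + 18.65% × (£8645.00 − £5600.00) = £644.00 + 18.65% × £3045.00 = £1211.89
Retirement Security Contribution: 8.27% × £9365.00 = £774.49
Total: £1211.89 + £774.49 = £1986.38

£1986.38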